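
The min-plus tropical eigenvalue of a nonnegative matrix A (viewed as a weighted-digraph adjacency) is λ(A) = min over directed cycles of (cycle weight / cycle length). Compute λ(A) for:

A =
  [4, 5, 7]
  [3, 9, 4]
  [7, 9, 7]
λ(A) = 4

Enumerate directed cycles and compute their means (weight / length). Sample:
  cycle 0 → 0: weight = 4, length = 1, mean = 4/1 ≈ 4.000
  cycle 1 → 1: weight = 9, length = 1, mean = 9/1 ≈ 9.000
  cycle 2 → 2: weight = 7, length = 1, mean = 7/1 ≈ 7.000
  cycle 0 → 1 → 0: weight = 8, length = 2, mean = 8/2 ≈ 4.000
  cycle 0 → 2 → 0: weight = 14, length = 2, mean = 14/2 ≈ 7.000
  cycle 1 → 0 → 1: weight = 8, length = 2, mean = 8/2 ≈ 4.000
Minimum mean = 4.000, attained e.g. along the cycle 0 → 0 with weight 4 and length 1. So λ(A) = 4/1 = 4.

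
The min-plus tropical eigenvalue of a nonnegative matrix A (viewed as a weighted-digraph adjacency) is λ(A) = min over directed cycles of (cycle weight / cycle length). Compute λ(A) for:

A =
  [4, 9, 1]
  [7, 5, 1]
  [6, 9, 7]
λ(A) = 7/2

Enumerate directed cycles and compute their means (weight / length). Sample:
  cycle 0 → 0: weight = 4, length = 1, mean = 4/1 ≈ 4.000
  cycle 1 → 1: weight = 5, length = 1, mean = 5/1 ≈ 5.000
  cycle 2 → 2: weight = 7, length = 1, mean = 7/1 ≈ 7.000
  cycle 0 → 1 → 0: weight = 16, length = 2, mean = 16/2 ≈ 8.000
  cycle 0 → 2 → 0: weight = 7, length = 2, mean = 7/2 ≈ 3.500
  cycle 1 → 0 → 1: weight = 16, length = 2, mean = 16/2 ≈ 8.000
Minimum mean = 3.500, attained e.g. along the cycle 0 → 2 → 0 with weight 7 and length 2. So λ(A) = 7/2 = 7/2.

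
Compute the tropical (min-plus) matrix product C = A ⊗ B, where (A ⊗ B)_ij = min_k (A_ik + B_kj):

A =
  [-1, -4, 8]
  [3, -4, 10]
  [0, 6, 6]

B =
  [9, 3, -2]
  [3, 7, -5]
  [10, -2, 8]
A ⊗ B =
  [-1, 2, -9]
  [-1, 3, -9]
  [9, 3, -2]

Apply the min-plus product entry-by-entry:
  C[0][0] = min over k of (A[0][0] + B[0][0] = -1 + 9 = 8, A[0][1] + B[1][0] = -4 + 3 = -1, A[0][2] + B[2][0] = 8 + 10 = 18) = -1 (attained at k = 1)
  C[0][1] = min over k of (A[0][0] + B[0][1] = -1 + 3 = 2, A[0][1] + B[1][1] = -4 + 7 = 3, A[0][2] + B[2][1] = 8 + -2 = 6) = 2 (attained at k = 0)
  C[0][2] = min over k of (A[0][0] + B[0][2] = -1 + -2 = -3, A[0][1] + B[1][2] = -4 + -5 = -9, A[0][2] + B[2][2] = 8 + 8 = 16) = -9 (attained at k = 1)
  C[1][0] = min over k of (A[1][0] + B[0][0] = 3 + 9 = 12, A[1][1] + B[1][0] = -4 + 3 = -1, A[1][2] + B[2][0] = 10 + 10 = 20) = -1 (attained at k = 1)
  C[1][1] = min over k of (A[1][0] + B[0][1] = 3 + 3 = 6, A[1][1] + B[1][1] = -4 + 7 = 3, A[1][2] + B[2][1] = 10 + -2 = 8) = 3 (attained at k = 1)
  C[1][2] = min over k of (A[1][0] + B[0][2] = 3 + -2 = 1, A[1][1] + B[1][2] = -4 + -5 = -9, A[1][2] + B[2][2] = 10 + 8 = 18) = -9 (attained at k = 1)
  C[2][0] = min over k of (A[2][0] + B[0][0] = 0 + 9 = 9, A[2][1] + B[1][0] = 6 + 3 = 9, A[2][2] + B[2][0] = 6 + 10 = 16) = 9 (attained at k = 0)
  C[2][1] = min over k of (A[2][0] + B[0][1] = 0 + 3 = 3, A[2][1] + B[1][1] = 6 + 7 = 13, A[2][2] + B[2][1] = 6 + -2 = 4) = 3 (attained at k = 0)
  C[2][2] = min over k of (A[2][0] + B[0][2] = 0 + -2 = -2, A[2][1] + B[1][2] = 6 + -5 = 1, A[2][2] + B[2][2] = 6 + 8 = 14) = -2 (attained at k = 0)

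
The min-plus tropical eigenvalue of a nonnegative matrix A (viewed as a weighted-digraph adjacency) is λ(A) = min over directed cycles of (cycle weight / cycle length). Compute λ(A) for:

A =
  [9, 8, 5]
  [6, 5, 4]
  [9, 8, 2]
λ(A) = 2

Enumerate directed cycles and compute their means (weight / length). Sample:
  cycle 0 → 0: weight = 9, length = 1, mean = 9/1 ≈ 9.000
  cycle 1 → 1: weight = 5, length = 1, mean = 5/1 ≈ 5.000
  cycle 2 → 2: weight = 2, length = 1, mean = 2/1 ≈ 2.000
  cycle 0 → 1 → 0: weight = 14, length = 2, mean = 14/2 ≈ 7.000
  cycle 0 → 2 → 0: weight = 14, length = 2, mean = 14/2 ≈ 7.000
  cycle 1 → 0 → 1: weight = 14, length = 2, mean = 14/2 ≈ 7.000
Minimum mean = 2.000, attained e.g. along the cycle 2 → 2 with weight 2 and length 1. So λ(A) = 2/1 = 2.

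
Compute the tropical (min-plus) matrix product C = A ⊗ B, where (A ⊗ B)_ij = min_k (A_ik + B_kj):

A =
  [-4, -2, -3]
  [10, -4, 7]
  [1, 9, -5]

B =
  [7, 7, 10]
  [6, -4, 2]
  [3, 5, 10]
A ⊗ B =
  [0, -6, 0]
  [2, -8, -2]
  [-2, 0, 5]

Apply the min-plus product entry-by-entry:
  C[0][0] = min over k of (A[0][0] + B[0][0] = -4 + 7 = 3, A[0][1] + B[1][0] = -2 + 6 = 4, A[0][2] + B[2][0] = -3 + 3 = 0) = 0 (attained at k = 2)
  C[0][1] = min over k of (A[0][0] + B[0][1] = -4 + 7 = 3, A[0][1] + B[1][1] = -2 + -4 = -6, A[0][2] + B[2][1] = -3 + 5 = 2) = -6 (attained at k = 1)
  C[0][2] = min over k of (A[0][0] + B[0][2] = -4 + 10 = 6, A[0][1] + B[1][2] = -2 + 2 = 0, A[0][2] + B[2][2] = -3 + 10 = 7) = 0 (attained at k = 1)
  C[1][0] = min over k of (A[1][0] + B[0][0] = 10 + 7 = 17, A[1][1] + B[1][0] = -4 + 6 = 2, A[1][2] + B[2][0] = 7 + 3 = 10) = 2 (attained at k = 1)
  C[1][1] = min over k of (A[1][0] + B[0][1] = 10 + 7 = 17, A[1][1] + B[1][1] = -4 + -4 = -8, A[1][2] + B[2][1] = 7 + 5 = 12) = -8 (attained at k = 1)
  C[1][2] = min over k of (A[1][0] + B[0][2] = 10 + 10 = 20, A[1][1] + B[1][2] = -4 + 2 = -2, A[1][2] + B[2][2] = 7 + 10 = 17) = -2 (attained at k = 1)
  C[2][0] = min over k of (A[2][0] + B[0][0] = 1 + 7 = 8, A[2][1] + B[1][0] = 9 + 6 = 15, A[2][2] + B[2][0] = -5 + 3 = -2) = -2 (attained at k = 2)
  C[2][1] = min over k of (A[2][0] + B[0][1] = 1 + 7 = 8, A[2][1] + B[1][1] = 9 + -4 = 5, A[2][2] + B[2][1] = -5 + 5 = 0) = 0 (attained at k = 2)
  C[2][2] = min over k of (A[2][0] + B[0][2] = 1 + 10 = 11, A[2][1] + B[1][2] = 9 + 2 = 11, A[2][2] + B[2][2] = -5 + 10 = 5) = 5 (attained at k = 2)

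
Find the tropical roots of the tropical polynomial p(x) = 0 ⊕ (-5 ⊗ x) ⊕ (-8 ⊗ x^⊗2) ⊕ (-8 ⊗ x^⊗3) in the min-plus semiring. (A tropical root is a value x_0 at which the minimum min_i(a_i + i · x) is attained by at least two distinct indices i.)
Roots: {0, 3, 5}

Each tropical root is a break point of the lower envelope of the lines y = a_i + i · x (there are 4 lines, with slopes 0, 1, ..., 3). Only the lines that attain the minimum somewhere contribute to roots; other lines are dominated. Here the surviving (envelope) indices are i = 3, i = 2, i = 1, i = 0.
Intersections between consecutive envelope lines give the roots: for adjacent envelope indices i < j the intersection is x = (a_i − a_j) / (j − i). Reading off the sorted break points: {0, 3, 5}.
Verification: at each break x_0, at least two indices attain the minimum of min_i(a_i + i · x_0).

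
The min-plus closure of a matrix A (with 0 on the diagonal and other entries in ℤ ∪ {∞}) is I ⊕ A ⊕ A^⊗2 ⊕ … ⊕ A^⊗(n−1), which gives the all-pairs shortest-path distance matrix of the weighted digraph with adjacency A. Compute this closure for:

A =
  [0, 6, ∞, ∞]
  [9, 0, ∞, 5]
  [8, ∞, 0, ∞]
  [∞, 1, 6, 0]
Closure =
  [0, 6, 17, 11]
  [9, 0, 11, 5]
  [8, 14, 0, 19]
  [10, 1, 6, 0]

This is the Floyd-Warshall all-pairs shortest-path computation. For each intermediate vertex k = 0, 1, …, 3, update dist[i][j] ← min(dist[i][j], dist[i][k] + dist[k][j]). The final matrix gives, for each (i, j), the minimum total weight of any directed path from i to j (possibly empty when i = j).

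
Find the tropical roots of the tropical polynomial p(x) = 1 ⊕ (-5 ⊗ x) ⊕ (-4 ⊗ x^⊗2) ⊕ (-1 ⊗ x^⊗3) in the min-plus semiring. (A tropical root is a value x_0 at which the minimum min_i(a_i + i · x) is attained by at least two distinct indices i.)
Roots: {-3, -1, 6}

Each tropical root is a break point of the lower envelope of the lines y = a_i + i · x (there are 4 lines, with slopes 0, 1, ..., 3). Only the lines that attain the minimum somewhere contribute to roots; other lines are dominated. Here the surviving (envelope) indices are i = 3, i = 2, i = 1, i = 0.
Intersections between consecutive envelope lines give the roots: for adjacent envelope indices i < j the intersection is x = (a_i − a_j) / (j − i). Reading off the sorted break points: {-3, -1, 6}.
Verification: at each break x_0, at least two indices attain the minimum of min_i(a_i + i · x_0).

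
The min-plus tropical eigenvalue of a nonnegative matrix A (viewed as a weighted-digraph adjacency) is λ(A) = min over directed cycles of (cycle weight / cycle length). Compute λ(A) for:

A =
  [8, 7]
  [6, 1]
λ(A) = 1

Enumerate directed cycles and compute their means (weight / length). Sample:
  cycle 0 → 0: weight = 8, length = 1, mean = 8/1 ≈ 8.000
  cycle 1 → 1: weight = 1, length = 1, mean = 1/1 ≈ 1.000
  cycle 0 → 1 → 0: weight = 13, length = 2, mean = 13/2 ≈ 6.500
  cycle 1 → 0 → 1: weight = 13, length = 2, mean = 13/2 ≈ 6.500
Minimum mean = 1.000, attained e.g. along the cycle 1 → 1 with weight 1 and length 1. So λ(A) = 1/1 = 1.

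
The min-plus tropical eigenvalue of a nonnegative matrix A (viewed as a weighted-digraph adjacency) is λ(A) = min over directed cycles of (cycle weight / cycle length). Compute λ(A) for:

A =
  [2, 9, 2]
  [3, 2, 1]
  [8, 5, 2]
λ(A) = 2

Enumerate directed cycles and compute their means (weight / length). Sample:
  cycle 0 → 0: weight = 2, length = 1, mean = 2/1 ≈ 2.000
  cycle 1 → 1: weight = 2, length = 1, mean = 2/1 ≈ 2.000
  cycle 2 → 2: weight = 2, length = 1, mean = 2/1 ≈ 2.000
  cycle 0 → 1 → 0: weight = 12, length = 2, mean = 12/2 ≈ 6.000
  cycle 0 → 2 → 0: weight = 10, length = 2, mean = 10/2 ≈ 5.000
  cycle 1 → 0 → 1: weight = 12, length = 2, mean = 12/2 ≈ 6.000
Minimum mean = 2.000, attained e.g. along the cycle 0 → 0 with weight 2 and length 1. So λ(A) = 2/1 = 2.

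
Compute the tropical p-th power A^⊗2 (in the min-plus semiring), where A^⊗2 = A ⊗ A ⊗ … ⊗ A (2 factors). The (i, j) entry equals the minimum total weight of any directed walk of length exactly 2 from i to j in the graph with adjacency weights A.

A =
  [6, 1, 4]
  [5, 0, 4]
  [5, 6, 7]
A^⊗2 =
  [6, 1, 5]
  [5, 0, 4]
  [11, 6, 9]

Each entry (A^⊗2)_ij equals the minimum over all length-2 walks i = v_0 → v_1 → … → v_2 = j of Σ_t A[v_t][v_{t+1}]. For example, for (i, j) = (0, 2) we minimise over 3 possible intermediate vertex sequences; the minimum is 5, attained along the walk 0 → 1 → 2.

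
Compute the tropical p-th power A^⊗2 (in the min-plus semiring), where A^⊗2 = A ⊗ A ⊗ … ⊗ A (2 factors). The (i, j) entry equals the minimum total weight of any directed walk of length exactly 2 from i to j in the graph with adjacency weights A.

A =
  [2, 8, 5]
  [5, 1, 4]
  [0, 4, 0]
A^⊗2 =
  [4, 9, 5]
  [4, 2, 4]
  [0, 4, 0]

Each entry (A^⊗2)_ij equals the minimum over all length-2 walks i = v_0 → v_1 → … → v_2 = j of Σ_t A[v_t][v_{t+1}]. For example, for (i, j) = (0, 2) we minimise over 3 possible intermediate vertex sequences; the minimum is 5, attained along the walk 0 → 2 → 2.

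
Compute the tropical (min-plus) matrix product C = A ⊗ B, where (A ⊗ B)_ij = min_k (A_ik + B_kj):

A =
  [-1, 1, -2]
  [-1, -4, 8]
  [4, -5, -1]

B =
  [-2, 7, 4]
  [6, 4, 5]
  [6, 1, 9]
A ⊗ B =
  [-3, -1, 3]
  [-3, 0, 1]
  [1, -1, 0]

Apply the min-plus product entry-by-entry:
  C[0][0] = min over k of (A[0][0] + B[0][0] = -1 + -2 = -3, A[0][1] + B[1][0] = 1 + 6 = 7, A[0][2] + B[2][0] = -2 + 6 = 4) = -3 (attained at k = 0)
  C[0][1] = min over k of (A[0][0] + B[0][1] = -1 + 7 = 6, A[0][1] + B[1][1] = 1 + 4 = 5, A[0][2] + B[2][1] = -2 + 1 = -1) = -1 (attained at k = 2)
  C[0][2] = min over k of (A[0][0] + B[0][2] = -1 + 4 = 3, A[0][1] + B[1][2] = 1 + 5 = 6, A[0][2] + B[2][2] = -2 + 9 = 7) = 3 (attained at k = 0)
  C[1][0] = min over k of (A[1][0] + B[0][0] = -1 + -2 = -3, A[1][1] + B[1][0] = -4 + 6 = 2, A[1][2] + B[2][0] = 8 + 6 = 14) = -3 (attained at k = 0)
  C[1][1] = min over k of (A[1][0] + B[0][1] = -1 + 7 = 6, A[1][1] + B[1][1] = -4 + 4 = 0, A[1][2] + B[2][1] = 8 + 1 = 9) = 0 (attained at k = 1)
  C[1][2] = min over k of (A[1][0] + B[0][2] = -1 + 4 = 3, A[1][1] + B[1][2] = -4 + 5 = 1, A[1][2] + B[2][2] = 8 + 9 = 17) = 1 (attained at k = 1)
  C[2][0] = min over k of (A[2][0] + B[0][0] = 4 + -2 = 2, A[2][1] + B[1][0] = -5 + 6 = 1, A[2][2] + B[2][0] = -1 + 6 = 5) = 1 (attained at k = 1)
  C[2][1] = min over k of (A[2][0] + B[0][1] = 4 + 7 = 11, A[2][1] + B[1][1] = -5 + 4 = -1, A[2][2] + B[2][1] = -1 + 1 = 0) = -1 (attained at k = 1)
  C[2][2] = min over k of (A[2][0] + B[0][2] = 4 + 4 = 8, A[2][1] + B[1][2] = -5 + 5 = 0, A[2][2] + B[2][2] = -1 + 9 = 8) = 0 (attained at k = 1)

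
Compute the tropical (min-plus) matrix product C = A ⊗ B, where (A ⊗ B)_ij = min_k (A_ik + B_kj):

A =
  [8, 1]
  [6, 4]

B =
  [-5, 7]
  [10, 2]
A ⊗ B =
  [3, 3]
  [1, 6]

Apply the min-plus product entry-by-entry:
  C[0][0] = min over k of (A[0][0] + B[0][0] = 8 + -5 = 3, A[0][1] + B[1][0] = 1 + 10 = 11) = 3 (attained at k = 0)
  C[0][1] = min over k of (A[0][0] + B[0][1] = 8 + 7 = 15, A[0][1] + B[1][1] = 1 + 2 = 3) = 3 (attained at k = 1)
  C[1][0] = min over k of (A[1][0] + B[0][0] = 6 + -5 = 1, A[1][1] + B[1][0] = 4 + 10 = 14) = 1 (attained at k = 0)
  C[1][1] = min over k of (A[1][0] + B[0][1] = 6 + 7 = 13, A[1][1] + B[1][1] = 4 + 2 = 6) = 6 (attained at k = 1)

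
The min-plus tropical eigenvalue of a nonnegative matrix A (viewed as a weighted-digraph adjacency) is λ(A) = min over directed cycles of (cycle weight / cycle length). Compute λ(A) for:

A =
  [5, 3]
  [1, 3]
λ(A) = 2

Enumerate directed cycles and compute their means (weight / length). Sample:
  cycle 0 → 0: weight = 5, length = 1, mean = 5/1 ≈ 5.000
  cycle 1 → 1: weight = 3, length = 1, mean = 3/1 ≈ 3.000
  cycle 0 → 1 → 0: weight = 4, length = 2, mean = 4/2 ≈ 2.000
  cycle 1 → 0 → 1: weight = 4, length = 2, mean = 4/2 ≈ 2.000
Minimum mean = 2.000, attained e.g. along the cycle 0 → 1 → 0 with weight 4 and length 2. So λ(A) = 4/2 = 2.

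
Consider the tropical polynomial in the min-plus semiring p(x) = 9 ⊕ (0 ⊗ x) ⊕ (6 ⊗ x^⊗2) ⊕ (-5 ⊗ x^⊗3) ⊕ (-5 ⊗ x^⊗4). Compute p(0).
p(0) = -5

A tropical monomial a ⊗ x^⊗i evaluates to a + i · x. Evaluating each term at x = 0:
  Term 0 contributes 9 + 0 · 0 = 9
  Term 1 contributes 0 + 1 · 0 = 0
  Term 2 contributes 6 + 2 · 0 = 6
  Term 3 contributes -5 + 3 · 0 = -5
  Term 4 contributes -5 + 4 · 0 = -5
p(0) = ⊕ of these = min[9, 0, 6, -5, -5] = -5.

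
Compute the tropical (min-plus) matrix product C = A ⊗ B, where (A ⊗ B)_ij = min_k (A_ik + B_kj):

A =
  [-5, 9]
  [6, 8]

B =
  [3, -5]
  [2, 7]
A ⊗ B =
  [-2, -10]
  [9, 1]

Apply the min-plus product entry-by-entry:
  C[0][0] = min over k of (A[0][0] + B[0][0] = -5 + 3 = -2, A[0][1] + B[1][0] = 9 + 2 = 11) = -2 (attained at k = 0)
  C[0][1] = min over k of (A[0][0] + B[0][1] = -5 + -5 = -10, A[0][1] + B[1][1] = 9 + 7 = 16) = -10 (attained at k = 0)
  C[1][0] = min over k of (A[1][0] + B[0][0] = 6 + 3 = 9, A[1][1] + B[1][0] = 8 + 2 = 10) = 9 (attained at k = 0)
  C[1][1] = min over k of (A[1][0] + B[0][1] = 6 + -5 = 1, A[1][1] + B[1][1] = 8 + 7 = 15) = 1 (attained at k = 0)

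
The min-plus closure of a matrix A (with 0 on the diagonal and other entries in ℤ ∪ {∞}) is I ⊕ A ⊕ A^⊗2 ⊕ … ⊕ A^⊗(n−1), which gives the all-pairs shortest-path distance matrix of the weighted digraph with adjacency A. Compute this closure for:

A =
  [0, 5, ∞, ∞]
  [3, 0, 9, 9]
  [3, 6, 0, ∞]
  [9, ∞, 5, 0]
Closure =
  [0, 5, 14, 14]
  [3, 0, 9, 9]
  [3, 6, 0, 15]
  [8, 11, 5, 0]

This is the Floyd-Warshall all-pairs shortest-path computation. For each intermediate vertex k = 0, 1, …, 3, update dist[i][j] ← min(dist[i][j], dist[i][k] + dist[k][j]). The final matrix gives, for each (i, j), the minimum total weight of any directed path from i to j (possibly empty when i = j).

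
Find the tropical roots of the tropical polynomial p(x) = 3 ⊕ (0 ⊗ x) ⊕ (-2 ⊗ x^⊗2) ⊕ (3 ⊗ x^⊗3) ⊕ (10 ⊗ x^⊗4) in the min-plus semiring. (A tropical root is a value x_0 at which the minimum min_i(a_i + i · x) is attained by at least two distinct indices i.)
Roots: {-7, -5, 2, 3}

Each tropical root is a break point of the lower envelope of the lines y = a_i + i · x (there are 5 lines, with slopes 0, 1, ..., 4). Only the lines that attain the minimum somewhere contribute to roots; other lines are dominated. Here the surviving (envelope) indices are i = 4, i = 3, i = 2, i = 1, i = 0.
Intersections between consecutive envelope lines give the roots: for adjacent envelope indices i < j the intersection is x = (a_i − a_j) / (j − i). Reading off the sorted break points: {-7, -5, 2, 3}.
Verification: at each break x_0, at least two indices attain the minimum of min_i(a_i + i · x_0).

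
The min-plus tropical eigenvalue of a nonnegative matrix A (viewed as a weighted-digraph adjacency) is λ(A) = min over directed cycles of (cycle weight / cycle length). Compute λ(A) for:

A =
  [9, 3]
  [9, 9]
λ(A) = 6

Enumerate directed cycles and compute their means (weight / length). Sample:
  cycle 0 → 0: weight = 9, length = 1, mean = 9/1 ≈ 9.000
  cycle 1 → 1: weight = 9, length = 1, mean = 9/1 ≈ 9.000
  cycle 0 → 1 → 0: weight = 12, length = 2, mean = 12/2 ≈ 6.000
  cycle 1 → 0 → 1: weight = 12, length = 2, mean = 12/2 ≈ 6.000
Minimum mean = 6.000, attained e.g. along the cycle 0 → 1 → 0 with weight 12 and length 2. So λ(A) = 12/2 = 6.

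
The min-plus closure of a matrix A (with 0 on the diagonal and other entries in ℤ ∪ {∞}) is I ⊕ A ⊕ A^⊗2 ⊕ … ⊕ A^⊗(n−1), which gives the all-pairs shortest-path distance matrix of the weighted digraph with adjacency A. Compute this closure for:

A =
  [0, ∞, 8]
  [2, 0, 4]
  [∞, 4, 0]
Closure =
  [0, 12, 8]
  [2, 0, 4]
  [6, 4, 0]

This is the Floyd-Warshall all-pairs shortest-path computation. For each intermediate vertex k = 0, 1, …, 2, update dist[i][j] ← min(dist[i][j], dist[i][k] + dist[k][j]). The final matrix gives, for each (i, j), the minimum total weight of any directed path from i to j (possibly empty when i = j).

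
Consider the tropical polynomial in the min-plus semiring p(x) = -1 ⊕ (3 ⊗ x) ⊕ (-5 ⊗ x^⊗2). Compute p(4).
p(4) = -1

A tropical monomial a ⊗ x^⊗i evaluates to a + i · x. Evaluating each term at x = 4:
  Term 0 contributes -1 + 0 · 4 = -1
  Term 1 contributes 3 + 1 · 4 = 7
  Term 2 contributes -5 + 2 · 4 = 3
p(4) = ⊕ of these = min[-1, 7, 3] = -1.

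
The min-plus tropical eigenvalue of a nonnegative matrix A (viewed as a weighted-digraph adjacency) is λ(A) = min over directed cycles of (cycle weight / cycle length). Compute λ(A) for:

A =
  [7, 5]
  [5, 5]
λ(A) = 5

Enumerate directed cycles and compute their means (weight / length). Sample:
  cycle 0 → 0: weight = 7, length = 1, mean = 7/1 ≈ 7.000
  cycle 1 → 1: weight = 5, length = 1, mean = 5/1 ≈ 5.000
  cycle 0 → 1 → 0: weight = 10, length = 2, mean = 10/2 ≈ 5.000
  cycle 1 → 0 → 1: weight = 10, length = 2, mean = 10/2 ≈ 5.000
Minimum mean = 5.000, attained e.g. along the cycle 1 → 1 with weight 5 and length 1. So λ(A) = 5/1 = 5.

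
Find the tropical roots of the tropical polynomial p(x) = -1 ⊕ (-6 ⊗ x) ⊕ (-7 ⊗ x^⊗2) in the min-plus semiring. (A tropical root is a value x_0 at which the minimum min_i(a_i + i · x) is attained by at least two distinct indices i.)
Roots: {1, 5}

Each tropical root is a break point of the lower envelope of the lines y = a_i + i · x (there are 3 lines, with slopes 0, 1, ..., 2). Only the lines that attain the minimum somewhere contribute to roots; other lines are dominated. Here the surviving (envelope) indices are i = 2, i = 1, i = 0.
Intersections between consecutive envelope lines give the roots: for adjacent envelope indices i < j the intersection is x = (a_i − a_j) / (j − i). Reading off the sorted break points: {1, 5}.
Verification: at each break x_0, at least two indices attain the minimum of min_i(a_i + i · x_0).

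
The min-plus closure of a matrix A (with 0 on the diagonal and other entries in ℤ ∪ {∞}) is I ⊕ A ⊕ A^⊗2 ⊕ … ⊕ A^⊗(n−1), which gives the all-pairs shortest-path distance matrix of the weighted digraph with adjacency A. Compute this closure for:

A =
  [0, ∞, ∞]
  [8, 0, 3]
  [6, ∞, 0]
Closure =
  [0, ∞, ∞]
  [8, 0, 3]
  [6, ∞, 0]

This is the Floyd-Warshall all-pairs shortest-path computation. For each intermediate vertex k = 0, 1, …, 2, update dist[i][j] ← min(dist[i][j], dist[i][k] + dist[k][j]). The final matrix gives, for each (i, j), the minimum total weight of any directed path from i to j (possibly empty when i = j).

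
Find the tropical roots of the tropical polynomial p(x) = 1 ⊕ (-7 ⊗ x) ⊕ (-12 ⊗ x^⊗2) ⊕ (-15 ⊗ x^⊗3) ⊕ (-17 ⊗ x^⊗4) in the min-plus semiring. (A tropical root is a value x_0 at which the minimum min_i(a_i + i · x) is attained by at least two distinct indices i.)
Roots: {2, 3, 5, 8}

Each tropical root is a break point of the lower envelope of the lines y = a_i + i · x (there are 5 lines, with slopes 0, 1, ..., 4). Only the lines that attain the minimum somewhere contribute to roots; other lines are dominated. Here the surviving (envelope) indices are i = 4, i = 3, i = 2, i = 1, i = 0.
Intersections between consecutive envelope lines give the roots: for adjacent envelope indices i < j the intersection is x = (a_i − a_j) / (j − i). Reading off the sorted break points: {2, 3, 5, 8}.
Verification: at each break x_0, at least two indices attain the minimum of min_i(a_i + i · x_0).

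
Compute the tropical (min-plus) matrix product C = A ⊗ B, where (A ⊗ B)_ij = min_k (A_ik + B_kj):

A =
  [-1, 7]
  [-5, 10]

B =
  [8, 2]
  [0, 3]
A ⊗ B =
  [7, 1]
  [3, -3]

Apply the min-plus product entry-by-entry:
  C[0][0] = min over k of (A[0][0] + B[0][0] = -1 + 8 = 7, A[0][1] + B[1][0] = 7 + 0 = 7) = 7 (attained at k = 0)
  C[0][1] = min over k of (A[0][0] + B[0][1] = -1 + 2 = 1, A[0][1] + B[1][1] = 7 + 3 = 10) = 1 (attained at k = 0)
  C[1][0] = min over k of (A[1][0] + B[0][0] = -5 + 8 = 3, A[1][1] + B[1][0] = 10 + 0 = 10) = 3 (attained at k = 0)
  C[1][1] = min over k of (A[1][0] + B[0][1] = -5 + 2 = -3, A[1][1] + B[1][1] = 10 + 3 = 13) = -3 (attained at k = 0)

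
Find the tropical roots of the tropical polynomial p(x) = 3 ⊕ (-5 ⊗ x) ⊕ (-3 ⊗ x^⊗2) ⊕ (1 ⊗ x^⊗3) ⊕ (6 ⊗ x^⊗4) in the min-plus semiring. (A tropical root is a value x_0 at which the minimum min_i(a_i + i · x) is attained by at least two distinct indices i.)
Roots: {-5, -4, -2, 8}

Each tropical root is a break point of the lower envelope of the lines y = a_i + i · x (there are 5 lines, with slopes 0, 1, ..., 4). Only the lines that attain the minimum somewhere contribute to roots; other lines are dominated. Here the surviving (envelope) indices are i = 4, i = 3, i = 2, i = 1, i = 0.
Intersections between consecutive envelope lines give the roots: for adjacent envelope indices i < j the intersection is x = (a_i − a_j) / (j − i). Reading off the sorted break points: {-5, -4, -2, 8}.
Verification: at each break x_0, at least two indices attain the minimum of min_i(a_i + i · x_0).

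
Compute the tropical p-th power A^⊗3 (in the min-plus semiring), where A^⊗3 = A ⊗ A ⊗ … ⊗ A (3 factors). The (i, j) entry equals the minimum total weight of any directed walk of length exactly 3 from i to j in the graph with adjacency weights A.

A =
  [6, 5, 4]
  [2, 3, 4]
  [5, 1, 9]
A^⊗3 =
  [7, 8, 9]
  [7, 7, 9]
  [6, 6, 7]

Each entry (A^⊗3)_ij equals the minimum over all length-3 walks i = v_0 → v_1 → … → v_3 = j of Σ_t A[v_t][v_{t+1}]. For example, for (i, j) = (0, 2) we minimise over 9 possible intermediate vertex sequences; the minimum is 9, attained along the walk 0 → 2 → 1 → 2.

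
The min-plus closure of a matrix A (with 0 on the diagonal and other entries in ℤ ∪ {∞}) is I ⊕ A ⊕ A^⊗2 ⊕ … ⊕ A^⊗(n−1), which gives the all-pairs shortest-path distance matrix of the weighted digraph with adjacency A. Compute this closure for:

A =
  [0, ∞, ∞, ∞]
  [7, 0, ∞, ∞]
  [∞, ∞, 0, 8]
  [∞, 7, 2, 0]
Closure =
  [0, ∞, ∞, ∞]
  [7, 0, ∞, ∞]
  [22, 15, 0, 8]
  [14, 7, 2, 0]

This is the Floyd-Warshall all-pairs shortest-path computation. For each intermediate vertex k = 0, 1, …, 3, update dist[i][j] ← min(dist[i][j], dist[i][k] + dist[k][j]). The final matrix gives, for each (i, j), the minimum total weight of any directed path from i to j (possibly empty when i = j).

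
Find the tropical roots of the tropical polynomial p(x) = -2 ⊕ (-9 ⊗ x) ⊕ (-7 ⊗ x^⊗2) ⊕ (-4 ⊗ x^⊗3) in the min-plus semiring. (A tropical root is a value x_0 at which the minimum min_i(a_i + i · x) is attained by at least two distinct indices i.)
Roots: {-3, -2, 7}

Each tropical root is a break point of the lower envelope of the lines y = a_i + i · x (there are 4 lines, with slopes 0, 1, ..., 3). Only the lines that attain the minimum somewhere contribute to roots; other lines are dominated. Here the surviving (envelope) indices are i = 3, i = 2, i = 1, i = 0.
Intersections between consecutive envelope lines give the roots: for adjacent envelope indices i < j the intersection is x = (a_i − a_j) / (j − i). Reading off the sorted break points: {-3, -2, 7}.
Verification: at each break x_0, at least two indices attain the minimum of min_i(a_i + i · x_0).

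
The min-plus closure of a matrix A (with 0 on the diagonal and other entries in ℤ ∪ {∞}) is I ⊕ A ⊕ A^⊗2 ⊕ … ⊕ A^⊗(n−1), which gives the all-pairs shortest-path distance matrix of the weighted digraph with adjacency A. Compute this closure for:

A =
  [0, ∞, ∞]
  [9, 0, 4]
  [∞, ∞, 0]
Closure =
  [0, ∞, ∞]
  [9, 0, 4]
  [∞, ∞, 0]

This is the Floyd-Warshall all-pairs shortest-path computation. For each intermediate vertex k = 0, 1, …, 2, update dist[i][j] ← min(dist[i][j], dist[i][k] + dist[k][j]). The final matrix gives, for each (i, j), the minimum total weight of any directed path from i to j (possibly empty when i = j).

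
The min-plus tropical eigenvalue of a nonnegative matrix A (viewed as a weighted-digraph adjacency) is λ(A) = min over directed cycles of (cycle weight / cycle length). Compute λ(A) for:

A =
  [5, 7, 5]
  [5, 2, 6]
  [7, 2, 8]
λ(A) = 2

Enumerate directed cycles and compute their means (weight / length). Sample:
  cycle 0 → 0: weight = 5, length = 1, mean = 5/1 ≈ 5.000
  cycle 1 → 1: weight = 2, length = 1, mean = 2/1 ≈ 2.000
  cycle 2 → 2: weight = 8, length = 1, mean = 8/1 ≈ 8.000
  cycle 0 → 1 → 0: weight = 12, length = 2, mean = 12/2 ≈ 6.000
  cycle 0 → 2 → 0: weight = 12, length = 2, mean = 12/2 ≈ 6.000
  cycle 1 → 0 → 1: weight = 12, length = 2, mean = 12/2 ≈ 6.000
Minimum mean = 2.000, attained e.g. along the cycle 1 → 1 with weight 2 and length 1. So λ(A) = 2/1 = 2.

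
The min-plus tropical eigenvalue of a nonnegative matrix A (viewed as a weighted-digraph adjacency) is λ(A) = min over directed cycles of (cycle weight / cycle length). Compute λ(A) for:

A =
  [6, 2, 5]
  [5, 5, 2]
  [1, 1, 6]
λ(A) = 3/2

Enumerate directed cycles and compute their means (weight / length). Sample:
  cycle 0 → 0: weight = 6, length = 1, mean = 6/1 ≈ 6.000
  cycle 1 → 1: weight = 5, length = 1, mean = 5/1 ≈ 5.000
  cycle 2 → 2: weight = 6, length = 1, mean = 6/1 ≈ 6.000
  cycle 0 → 1 → 0: weight = 7, length = 2, mean = 7/2 ≈ 3.500
  cycle 0 → 2 → 0: weight = 6, length = 2, mean = 6/2 ≈ 3.000
  cycle 1 → 0 → 1: weight = 7, length = 2, mean = 7/2 ≈ 3.500
Minimum mean = 1.500, attained e.g. along the cycle 1 → 2 → 1 with weight 3 and length 2. So λ(A) = 3/2 = 3/2.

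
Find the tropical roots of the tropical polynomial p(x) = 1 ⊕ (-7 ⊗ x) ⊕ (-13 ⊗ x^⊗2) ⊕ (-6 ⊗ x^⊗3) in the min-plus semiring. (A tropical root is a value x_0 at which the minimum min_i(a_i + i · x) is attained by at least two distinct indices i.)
Roots: {-7, 6, 8}

Each tropical root is a break point of the lower envelope of the lines y = a_i + i · x (there are 4 lines, with slopes 0, 1, ..., 3). Only the lines that attain the minimum somewhere contribute to roots; other lines are dominated. Here the surviving (envelope) indices are i = 3, i = 2, i = 1, i = 0.
Intersections between consecutive envelope lines give the roots: for adjacent envelope indices i < j the intersection is x = (a_i − a_j) / (j − i). Reading off the sorted break points: {-7, 6, 8}.
Verification: at each break x_0, at least two indices attain the minimum of min_i(a_i + i · x_0).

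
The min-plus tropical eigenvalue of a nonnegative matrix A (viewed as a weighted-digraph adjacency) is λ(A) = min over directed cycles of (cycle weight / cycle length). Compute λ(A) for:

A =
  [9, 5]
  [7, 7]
λ(A) = 6

Enumerate directed cycles and compute their means (weight / length). Sample:
  cycle 0 → 0: weight = 9, length = 1, mean = 9/1 ≈ 9.000
  cycle 1 → 1: weight = 7, length = 1, mean = 7/1 ≈ 7.000
  cycle 0 → 1 → 0: weight = 12, length = 2, mean = 12/2 ≈ 6.000
  cycle 1 → 0 → 1: weight = 12, length = 2, mean = 12/2 ≈ 6.000
Minimum mean = 6.000, attained e.g. along the cycle 0 → 1 → 0 with weight 12 and length 2. So λ(A) = 12/2 = 6.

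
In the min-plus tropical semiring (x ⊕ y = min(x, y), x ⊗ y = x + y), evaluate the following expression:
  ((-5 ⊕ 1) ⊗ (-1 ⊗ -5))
((-5 ⊕ 1) ⊗ (-1 ⊗ -5)) = -11

Expand innermost to outermost. Recall ⊕ takes the minimum of its arguments and ⊗ takes their sum. Working out the expression ((-5 ⊕ 1) ⊗ (-1 ⊗ -5)) gives -11.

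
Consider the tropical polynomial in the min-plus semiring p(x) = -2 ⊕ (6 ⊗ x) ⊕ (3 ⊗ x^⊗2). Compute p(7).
p(7) = -2

A tropical monomial a ⊗ x^⊗i evaluates to a + i · x. Evaluating each term at x = 7:
  Term 0 contributes -2 + 0 · 7 = -2
  Term 1 contributes 6 + 1 · 7 = 13
  Term 2 contributes 3 + 2 · 7 = 17
p(7) = ⊕ of these = min[-2, 13, 17] = -2.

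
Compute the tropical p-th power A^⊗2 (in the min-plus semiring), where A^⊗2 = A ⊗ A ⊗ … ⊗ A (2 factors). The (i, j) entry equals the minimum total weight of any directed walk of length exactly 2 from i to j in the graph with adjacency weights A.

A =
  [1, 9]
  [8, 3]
A^⊗2 =
  [2, 10]
  [9, 6]

Each entry (A^⊗2)_ij equals the minimum over all length-2 walks i = v_0 → v_1 → … → v_2 = j of Σ_t A[v_t][v_{t+1}]. For example, for (i, j) = (0, 1) we minimise over 2 possible intermediate vertex sequences; the minimum is 10, attained along the walk 0 → 0 → 1.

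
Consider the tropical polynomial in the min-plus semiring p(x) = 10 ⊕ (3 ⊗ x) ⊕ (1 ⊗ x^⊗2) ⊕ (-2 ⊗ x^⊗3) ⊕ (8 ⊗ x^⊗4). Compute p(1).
p(1) = 1

A tropical monomial a ⊗ x^⊗i evaluates to a + i · x. Evaluating each term at x = 1:
  Term 0 contributes 10 + 0 · 1 = 10
  Term 1 contributes 3 + 1 · 1 = 4
  Term 2 contributes 1 + 2 · 1 = 3
  Term 3 contributes -2 + 3 · 1 = 1
  Term 4 contributes 8 + 4 · 1 = 12
p(1) = ⊕ of these = min[10, 4, 3, 1, 12] = 1.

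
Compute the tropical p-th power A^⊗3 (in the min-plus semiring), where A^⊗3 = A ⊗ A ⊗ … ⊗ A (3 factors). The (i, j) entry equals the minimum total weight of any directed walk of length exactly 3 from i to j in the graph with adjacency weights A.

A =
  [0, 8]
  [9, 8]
A^⊗3 =
  [0, 8]
  [9, 17]

Each entry (A^⊗3)_ij equals the minimum over all length-3 walks i = v_0 → v_1 → … → v_3 = j of Σ_t A[v_t][v_{t+1}]. For example, for (i, j) = (0, 1) we minimise over 4 possible intermediate vertex sequences; the minimum is 8, attained along the walk 0 → 0 → 0 → 1.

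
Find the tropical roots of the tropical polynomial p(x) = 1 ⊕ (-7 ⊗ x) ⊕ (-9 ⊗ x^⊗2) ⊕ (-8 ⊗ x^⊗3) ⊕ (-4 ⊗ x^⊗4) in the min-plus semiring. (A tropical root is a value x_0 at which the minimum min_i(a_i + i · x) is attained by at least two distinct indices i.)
Roots: {-4, -1, 2, 8}

Each tropical root is a break point of the lower envelope of the lines y = a_i + i · x (there are 5 lines, with slopes 0, 1, ..., 4). Only the lines that attain the minimum somewhere contribute to roots; other lines are dominated. Here the surviving (envelope) indices are i = 4, i = 3, i = 2, i = 1, i = 0.
Intersections between consecutive envelope lines give the roots: for adjacent envelope indices i < j the intersection is x = (a_i − a_j) / (j − i). Reading off the sorted break points: {-4, -1, 2, 8}.
Verification: at each break x_0, at least two indices attain the minimum of min_i(a_i + i · x_0).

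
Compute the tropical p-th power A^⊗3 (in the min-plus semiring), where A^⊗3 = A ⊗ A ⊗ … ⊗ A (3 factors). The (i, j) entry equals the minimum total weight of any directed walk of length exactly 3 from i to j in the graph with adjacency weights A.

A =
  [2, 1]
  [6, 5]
A^⊗3 =
  [6, 5]
  [10, 9]

Each entry (A^⊗3)_ij equals the minimum over all length-3 walks i = v_0 → v_1 → … → v_3 = j of Σ_t A[v_t][v_{t+1}]. For example, for (i, j) = (0, 1) we minimise over 4 possible intermediate vertex sequences; the minimum is 5, attained along the walk 0 → 0 → 0 → 1.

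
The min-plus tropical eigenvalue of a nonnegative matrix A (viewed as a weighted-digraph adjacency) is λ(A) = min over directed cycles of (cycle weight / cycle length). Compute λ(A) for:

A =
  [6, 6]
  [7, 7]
λ(A) = 6

Enumerate directed cycles and compute their means (weight / length). Sample:
  cycle 0 → 0: weight = 6, length = 1, mean = 6/1 ≈ 6.000
  cycle 1 → 1: weight = 7, length = 1, mean = 7/1 ≈ 7.000
  cycle 0 → 1 → 0: weight = 13, length = 2, mean = 13/2 ≈ 6.500
  cycle 1 → 0 → 1: weight = 13, length = 2, mean = 13/2 ≈ 6.500
Minimum mean = 6.000, attained e.g. along the cycle 0 → 0 with weight 6 and length 1. So λ(A) = 6/1 = 6.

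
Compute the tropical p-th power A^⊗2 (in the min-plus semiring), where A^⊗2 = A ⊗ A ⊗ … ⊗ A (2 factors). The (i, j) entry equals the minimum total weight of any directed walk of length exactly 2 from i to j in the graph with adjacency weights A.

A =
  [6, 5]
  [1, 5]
A^⊗2 =
  [6, 10]
  [6, 6]

Each entry (A^⊗2)_ij equals the minimum over all length-2 walks i = v_0 → v_1 → … → v_2 = j of Σ_t A[v_t][v_{t+1}]. For example, for (i, j) = (0, 1) we minimise over 2 possible intermediate vertex sequences; the minimum is 10, attained along the walk 0 → 1 → 1.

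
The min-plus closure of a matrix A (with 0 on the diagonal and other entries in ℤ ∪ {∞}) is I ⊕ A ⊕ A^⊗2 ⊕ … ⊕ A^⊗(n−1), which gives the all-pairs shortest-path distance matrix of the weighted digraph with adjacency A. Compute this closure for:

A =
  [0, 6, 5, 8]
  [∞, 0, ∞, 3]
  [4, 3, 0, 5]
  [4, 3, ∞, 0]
Closure =
  [0, 6, 5, 8]
  [7, 0, 12, 3]
  [4, 3, 0, 5]
  [4, 3, 9, 0]

This is the Floyd-Warshall all-pairs shortest-path computation. For each intermediate vertex k = 0, 1, …, 3, update dist[i][j] ← min(dist[i][j], dist[i][k] + dist[k][j]). The final matrix gives, for each (i, j), the minimum total weight of any directed path from i to j (possibly empty when i = j).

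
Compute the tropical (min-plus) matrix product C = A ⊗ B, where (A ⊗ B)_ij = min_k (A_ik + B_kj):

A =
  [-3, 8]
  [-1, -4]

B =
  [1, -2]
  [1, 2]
A ⊗ B =
  [-2, -5]
  [-3, -3]

Apply the min-plus product entry-by-entry:
  C[0][0] = min over k of (A[0][0] + B[0][0] = -3 + 1 = -2, A[0][1] + B[1][0] = 8 + 1 = 9) = -2 (attained at k = 0)
  C[0][1] = min over k of (A[0][0] + B[0][1] = -3 + -2 = -5, A[0][1] + B[1][1] = 8 + 2 = 10) = -5 (attained at k = 0)
  C[1][0] = min over k of (A[1][0] + B[0][0] = -1 + 1 = 0, A[1][1] + B[1][0] = -4 + 1 = -3) = -3 (attained at k = 1)
  C[1][1] = min over k of (A[1][0] + B[0][1] = -1 + -2 = -3, A[1][1] + B[1][1] = -4 + 2 = -2) = -3 (attained at k = 0)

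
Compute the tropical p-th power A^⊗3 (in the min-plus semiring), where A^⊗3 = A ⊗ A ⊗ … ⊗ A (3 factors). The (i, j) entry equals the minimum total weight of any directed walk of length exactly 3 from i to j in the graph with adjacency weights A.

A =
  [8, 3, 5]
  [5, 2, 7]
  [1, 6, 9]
A^⊗3 =
  [10, 7, 11]
  [9, 6, 11]
  [7, 6, 11]

Each entry (A^⊗3)_ij equals the minimum over all length-3 walks i = v_0 → v_1 → … → v_3 = j of Σ_t A[v_t][v_{t+1}]. For example, for (i, j) = (0, 2) we minimise over 9 possible intermediate vertex sequences; the minimum is 11, attained along the walk 0 → 2 → 0 → 2.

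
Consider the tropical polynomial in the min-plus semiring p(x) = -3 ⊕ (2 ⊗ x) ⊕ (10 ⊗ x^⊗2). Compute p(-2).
p(-2) = -3

A tropical monomial a ⊗ x^⊗i evaluates to a + i · x. Evaluating each term at x = -2:
  Term 0 contributes -3 + 0 · -2 = -3
  Term 1 contributes 2 + 1 · -2 = 0
  Term 2 contributes 10 + 2 · -2 = 6
p(-2) = ⊕ of these = min[-3, 0, 6] = -3.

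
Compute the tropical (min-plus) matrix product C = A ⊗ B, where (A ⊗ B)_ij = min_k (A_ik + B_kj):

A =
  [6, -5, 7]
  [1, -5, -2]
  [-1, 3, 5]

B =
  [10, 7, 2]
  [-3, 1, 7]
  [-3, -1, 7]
A ⊗ B =
  [-8, -4, 2]
  [-8, -4, 2]
  [0, 4, 1]

Apply the min-plus product entry-by-entry:
  C[0][0] = min over k of (A[0][0] + B[0][0] = 6 + 10 = 16, A[0][1] + B[1][0] = -5 + -3 = -8, A[0][2] + B[2][0] = 7 + -3 = 4) = -8 (attained at k = 1)
  C[0][1] = min over k of (A[0][0] + B[0][1] = 6 + 7 = 13, A[0][1] + B[1][1] = -5 + 1 = -4, A[0][2] + B[2][1] = 7 + -1 = 6) = -4 (attained at k = 1)
  C[0][2] = min over k of (A[0][0] + B[0][2] = 6 + 2 = 8, A[0][1] + B[1][2] = -5 + 7 = 2, A[0][2] + B[2][2] = 7 + 7 = 14) = 2 (attained at k = 1)
  C[1][0] = min over k of (A[1][0] + B[0][0] = 1 + 10 = 11, A[1][1] + B[1][0] = -5 + -3 = -8, A[1][2] + B[2][0] = -2 + -3 = -5) = -8 (attained at k = 1)
  C[1][1] = min over k of (A[1][0] + B[0][1] = 1 + 7 = 8, A[1][1] + B[1][1] = -5 + 1 = -4, A[1][2] + B[2][1] = -2 + -1 = -3) = -4 (attained at k = 1)
  C[1][2] = min over k of (A[1][0] + B[0][2] = 1 + 2 = 3, A[1][1] + B[1][2] = -5 + 7 = 2, A[1][2] + B[2][2] = -2 + 7 = 5) = 2 (attained at k = 1)
  C[2][0] = min over k of (A[2][0] + B[0][0] = -1 + 10 = 9, A[2][1] + B[1][0] = 3 + -3 = 0, A[2][2] + B[2][0] = 5 + -3 = 2) = 0 (attained at k = 1)
  C[2][1] = min over k of (A[2][0] + B[0][1] = -1 + 7 = 6, A[2][1] + B[1][1] = 3 + 1 = 4, A[2][2] + B[2][1] = 5 + -1 = 4) = 4 (attained at k = 1)
  C[2][2] = min over k of (A[2][0] + B[0][2] = -1 + 2 = 1, A[2][1] + B[1][2] = 3 + 7 = 10, A[2][2] + B[2][2] = 5 + 7 = 12) = 1 (attained at k = 0)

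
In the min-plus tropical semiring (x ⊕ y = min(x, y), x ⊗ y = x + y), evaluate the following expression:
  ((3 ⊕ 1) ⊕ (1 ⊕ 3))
((3 ⊕ 1) ⊕ (1 ⊕ 3)) = 1

Expand innermost to outermost. Recall ⊕ takes the minimum of its arguments and ⊗ takes their sum. Working out the expression ((3 ⊕ 1) ⊕ (1 ⊕ 3)) gives 1.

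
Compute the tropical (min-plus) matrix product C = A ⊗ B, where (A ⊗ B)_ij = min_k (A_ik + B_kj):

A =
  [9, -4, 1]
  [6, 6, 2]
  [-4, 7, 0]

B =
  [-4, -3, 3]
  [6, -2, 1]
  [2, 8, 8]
A ⊗ B =
  [2, -6, -3]
  [2, 3, 7]
  [-8, -7, -1]

Apply the min-plus product entry-by-entry:
  C[0][0] = min over k of (A[0][0] + B[0][0] = 9 + -4 = 5, A[0][1] + B[1][0] = -4 + 6 = 2, A[0][2] + B[2][0] = 1 + 2 = 3) = 2 (attained at k = 1)
  C[0][1] = min over k of (A[0][0] + B[0][1] = 9 + -3 = 6, A[0][1] + B[1][1] = -4 + -2 = -6, A[0][2] + B[2][1] = 1 + 8 = 9) = -6 (attained at k = 1)
  C[0][2] = min over k of (A[0][0] + B[0][2] = 9 + 3 = 12, A[0][1] + B[1][2] = -4 + 1 = -3, A[0][2] + B[2][2] = 1 + 8 = 9) = -3 (attained at k = 1)
  C[1][0] = min over k of (A[1][0] + B[0][0] = 6 + -4 = 2, A[1][1] + B[1][0] = 6 + 6 = 12, A[1][2] + B[2][0] = 2 + 2 = 4) = 2 (attained at k = 0)
  C[1][1] = min over k of (A[1][0] + B[0][1] = 6 + -3 = 3, A[1][1] + B[1][1] = 6 + -2 = 4, A[1][2] + B[2][1] = 2 + 8 = 10) = 3 (attained at k = 0)
  C[1][2] = min over k of (A[1][0] + B[0][2] = 6 + 3 = 9, A[1][1] + B[1][2] = 6 + 1 = 7, A[1][2] + B[2][2] = 2 + 8 = 10) = 7 (attained at k = 1)
  C[2][0] = min over k of (A[2][0] + B[0][0] = -4 + -4 = -8, A[2][1] + B[1][0] = 7 + 6 = 13, A[2][2] + B[2][0] = 0 + 2 = 2) = -8 (attained at k = 0)
  C[2][1] = min over k of (A[2][0] + B[0][1] = -4 + -3 = -7, A[2][1] + B[1][1] = 7 + -2 = 5, A[2][2] + B[2][1] = 0 + 8 = 8) = -7 (attained at k = 0)
  C[2][2] = min over k of (A[2][0] + B[0][2] = -4 + 3 = -1, A[2][1] + B[1][2] = 7 + 1 = 8, A[2][2] + B[2][2] = 0 + 8 = 8) = -1 (attained at k = 0)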